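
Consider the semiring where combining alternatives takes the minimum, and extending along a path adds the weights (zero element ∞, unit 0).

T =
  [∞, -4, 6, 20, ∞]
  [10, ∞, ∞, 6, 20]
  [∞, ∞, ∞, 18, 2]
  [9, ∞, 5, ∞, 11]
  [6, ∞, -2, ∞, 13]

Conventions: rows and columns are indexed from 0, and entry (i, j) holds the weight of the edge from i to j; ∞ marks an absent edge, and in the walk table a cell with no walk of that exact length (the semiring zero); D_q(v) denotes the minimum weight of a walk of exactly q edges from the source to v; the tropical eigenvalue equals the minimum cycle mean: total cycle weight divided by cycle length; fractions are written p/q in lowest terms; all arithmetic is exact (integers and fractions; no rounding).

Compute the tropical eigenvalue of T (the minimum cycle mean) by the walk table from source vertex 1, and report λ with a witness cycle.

q=0: [∞, 0, ∞, ∞, ∞]
q=1: [10, ∞, ∞, 6, 20]
q=2: [15, 6, 11, 30, 17]
q=3: [16, 11, 15, 12, 13]
q=4: [19, 12, 11, 17, 17]
q=5: [22, 15, 15, 18, 13]
Optimal cycle mean attained by: cycle 2->4->2, total 2 + (-2), length 2.
Answer: λ = 0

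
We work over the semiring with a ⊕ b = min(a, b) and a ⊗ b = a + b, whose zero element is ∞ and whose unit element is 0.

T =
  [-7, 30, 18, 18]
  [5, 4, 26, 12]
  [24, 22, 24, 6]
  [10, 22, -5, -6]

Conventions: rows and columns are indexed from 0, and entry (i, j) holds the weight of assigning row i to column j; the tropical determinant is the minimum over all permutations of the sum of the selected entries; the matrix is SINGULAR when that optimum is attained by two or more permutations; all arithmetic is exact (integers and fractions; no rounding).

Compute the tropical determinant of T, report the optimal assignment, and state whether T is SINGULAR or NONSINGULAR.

σ = (0, 1, 2, 3): (-7) + 4 + 24 + (-6) = 15
σ = (0, 1, 3, 2): (-7) + 4 + 6 + (-5) = -2
σ = (0, 2, 1, 3): (-7) + 26 + 22 + (-6) = 35
σ = (0, 2, 3, 1): (-7) + 26 + 6 + 22 = 47
σ = (0, 3, 1, 2): (-7) + 12 + 22 + (-5) = 22
σ = (0, 3, 2, 1): (-7) + 12 + 24 + 22 = 51
σ = (1, 0, 2, 3): 30 + 5 + 24 + (-6) = 53
σ = (1, 0, 3, 2): 30 + 5 + 6 + (-5) = 36
σ = (1, 2, 0, 3): 30 + 26 + 24 + (-6) = 74
σ = (1, 2, 3, 0): 30 + 26 + 6 + 10 = 72
σ = (1, 3, 0, 2): 30 + 12 + 24 + (-5) = 61
σ = (1, 3, 2, 0): 30 + 12 + 24 + 10 = 76
σ = (2, 0, 1, 3): 18 + 5 + 22 + (-6) = 39
σ = (2, 0, 3, 1): 18 + 5 + 6 + 22 = 51
σ = (2, 1, 0, 3): 18 + 4 + 24 + (-6) = 40
σ = (2, 1, 3, 0): 18 + 4 + 6 + 10 = 38
σ = (2, 3, 0, 1): 18 + 12 + 24 + 22 = 76
σ = (2, 3, 1, 0): 18 + 12 + 22 + 10 = 62
σ = (3, 0, 1, 2): 18 + 5 + 22 + (-5) = 40
σ = (3, 0, 2, 1): 18 + 5 + 24 + 22 = 69
σ = (3, 1, 0, 2): 18 + 4 + 24 + (-5) = 41
σ = (3, 1, 2, 0): 18 + 4 + 24 + 10 = 56
σ = (3, 2, 0, 1): 18 + 26 + 24 + 22 = 90
σ = (3, 2, 1, 0): 18 + 26 + 22 + 10 = 76
Optimal value attained by: σ = (0, 1, 3, 2).
Answer: det⊕(T) = -2; verdict: NONSINGULAR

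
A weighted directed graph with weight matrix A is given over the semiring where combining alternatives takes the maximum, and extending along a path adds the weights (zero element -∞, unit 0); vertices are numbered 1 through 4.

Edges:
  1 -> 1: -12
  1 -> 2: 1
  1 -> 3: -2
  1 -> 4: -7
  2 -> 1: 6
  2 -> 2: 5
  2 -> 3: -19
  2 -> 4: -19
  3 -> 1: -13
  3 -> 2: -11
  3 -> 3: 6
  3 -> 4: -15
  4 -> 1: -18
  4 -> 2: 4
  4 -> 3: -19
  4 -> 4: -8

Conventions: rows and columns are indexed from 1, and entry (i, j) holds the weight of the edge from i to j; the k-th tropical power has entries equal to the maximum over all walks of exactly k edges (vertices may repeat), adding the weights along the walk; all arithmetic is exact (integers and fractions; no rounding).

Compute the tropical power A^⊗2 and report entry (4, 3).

A^⊗2:
  [7, 6, 4, -15]
  [11, 10, 4, -1]
  [-5, -5, 12, -9]
  [10, 9, -13, -15]
Key observation: the optimum is the walk 4->3->3, with weight (-19) + 6 = -13.
Optimal value attained by: walk 4->3->3.
Answer: (A^⊗2)[4][3] = -13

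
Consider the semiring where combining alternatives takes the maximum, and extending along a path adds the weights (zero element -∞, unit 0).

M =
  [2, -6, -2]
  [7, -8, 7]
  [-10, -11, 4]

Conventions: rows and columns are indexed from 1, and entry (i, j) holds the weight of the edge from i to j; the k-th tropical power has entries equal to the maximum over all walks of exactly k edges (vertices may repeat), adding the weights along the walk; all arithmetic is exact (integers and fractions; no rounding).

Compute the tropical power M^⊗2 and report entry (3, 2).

M^⊗2:
  [4, -4, 2]
  [9, 1, 11]
  [-4, -7, 8]
Key observation: the optimum is the walk 3->3->2, with weight 4 + (-11) = -7.
Optimal value attained by: walk 3->3->2.
Answer: (M^⊗2)[3][2] = -7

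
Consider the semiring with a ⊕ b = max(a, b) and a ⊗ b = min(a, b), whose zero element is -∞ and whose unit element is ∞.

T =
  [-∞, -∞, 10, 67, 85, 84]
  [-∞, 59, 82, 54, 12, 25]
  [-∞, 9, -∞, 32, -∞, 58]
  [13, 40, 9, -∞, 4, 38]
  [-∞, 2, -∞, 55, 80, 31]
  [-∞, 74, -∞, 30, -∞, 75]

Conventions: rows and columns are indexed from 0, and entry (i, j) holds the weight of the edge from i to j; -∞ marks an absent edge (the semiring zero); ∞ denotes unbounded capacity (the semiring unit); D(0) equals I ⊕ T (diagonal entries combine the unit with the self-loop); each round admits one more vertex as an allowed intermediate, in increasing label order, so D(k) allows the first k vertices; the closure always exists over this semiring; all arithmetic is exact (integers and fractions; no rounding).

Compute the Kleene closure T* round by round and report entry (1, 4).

D(0):
  [∞, -∞, 10, 67, 85, 84]
  [-∞, ∞, 82, 54, 12, 25]
  [-∞, 9, ∞, 32, -∞, 58]
  [13, 40, 9, ∞, 4, 38]
  [-∞, 2, -∞, 55, ∞, 31]
  [-∞, 74, -∞, 30, -∞, ∞]
D(1):
  [∞, -∞, 10, 67, 85, 84]
  [-∞, ∞, 82, 54, 12, 25]
  [-∞, 9, ∞, 32, -∞, 58]
  [13, 40, 10, ∞, 13, 38]
  [-∞, 2, -∞, 55, ∞, 31]
  [-∞, 74, -∞, 30, -∞, ∞]
D(2):
  [∞, -∞, 10, 67, 85, 84]
  [-∞, ∞, 82, 54, 12, 25]
  [-∞, 9, ∞, 32, 9, 58]
  [13, 40, 40, ∞, 13, 38]
  [-∞, 2, 2, 55, ∞, 31]
  [-∞, 74, 74, 54, 12, ∞]
D(3):
  [∞, 9, 10, 67, 85, 84]
  [-∞, ∞, 82, 54, 12, 58]
  [-∞, 9, ∞, 32, 9, 58]
  [13, 40, 40, ∞, 13, 40]
  [-∞, 2, 2, 55, ∞, 31]
  [-∞, 74, 74, 54, 12, ∞]
D(4):
  [∞, 40, 40, 67, 85, 84]
  [13, ∞, 82, 54, 13, 58]
  [13, 32, ∞, 32, 13, 58]
  [13, 40, 40, ∞, 13, 40]
  [13, 40, 40, 55, ∞, 40]
  [13, 74, 74, 54, 13, ∞]
D(5):
  [∞, 40, 40, 67, 85, 84]
  [13, ∞, 82, 54, 13, 58]
  [13, 32, ∞, 32, 13, 58]
  [13, 40, 40, ∞, 13, 40]
  [13, 40, 40, 55, ∞, 40]
  [13, 74, 74, 54, 13, ∞]
D(6):
  [∞, 74, 74, 67, 85, 84]
  [13, ∞, 82, 54, 13, 58]
  [13, 58, ∞, 54, 13, 58]
  [13, 40, 40, ∞, 13, 40]
  [13, 40, 40, 55, ∞, 40]
  [13, 74, 74, 54, 13, ∞]
Answer: T*[1][4] = 13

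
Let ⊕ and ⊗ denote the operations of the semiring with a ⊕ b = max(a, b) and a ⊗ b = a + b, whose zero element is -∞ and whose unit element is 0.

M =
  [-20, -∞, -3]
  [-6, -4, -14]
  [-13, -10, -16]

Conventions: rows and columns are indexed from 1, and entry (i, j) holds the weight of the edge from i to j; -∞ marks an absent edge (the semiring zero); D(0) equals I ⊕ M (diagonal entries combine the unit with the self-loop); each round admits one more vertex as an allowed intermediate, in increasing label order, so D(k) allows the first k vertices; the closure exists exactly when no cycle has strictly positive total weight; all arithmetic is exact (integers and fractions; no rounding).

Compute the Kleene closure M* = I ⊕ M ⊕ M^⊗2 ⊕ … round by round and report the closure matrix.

D(0):
  [0, -∞, -3]
  [-6, 0, -14]
  [-13, -10, 0]
D(1):
  [0, -∞, -3]
  [-6, 0, -9]
  [-13, -10, 0]
D(2):
  [0, -∞, -3]
  [-6, 0, -9]
  [-13, -10, 0]
D(3):
  [0, -13, -3]
  [-6, 0, -9]
  [-13, -10, 0]
Answer: M* = [[0, -13, -3], [-6, 0, -9], [-13, -10, 0]]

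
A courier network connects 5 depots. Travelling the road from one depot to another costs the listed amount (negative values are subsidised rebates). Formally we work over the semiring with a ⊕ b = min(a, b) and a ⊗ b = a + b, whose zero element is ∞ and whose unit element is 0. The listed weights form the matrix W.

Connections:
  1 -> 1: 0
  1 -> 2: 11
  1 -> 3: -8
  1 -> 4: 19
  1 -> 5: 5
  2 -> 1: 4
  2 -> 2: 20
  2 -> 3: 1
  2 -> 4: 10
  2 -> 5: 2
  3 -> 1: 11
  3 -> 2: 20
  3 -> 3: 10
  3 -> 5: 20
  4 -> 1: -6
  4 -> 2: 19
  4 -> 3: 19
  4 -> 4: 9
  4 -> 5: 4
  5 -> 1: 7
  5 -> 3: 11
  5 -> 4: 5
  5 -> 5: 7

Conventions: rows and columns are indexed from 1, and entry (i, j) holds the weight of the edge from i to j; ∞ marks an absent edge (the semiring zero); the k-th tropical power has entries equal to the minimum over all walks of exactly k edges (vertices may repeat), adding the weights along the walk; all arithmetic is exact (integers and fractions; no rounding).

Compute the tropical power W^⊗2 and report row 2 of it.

W^⊗2:
  [0, 11, -8, 10, 5]
  [4, 15, -4, 7, 9]
  [11, 22, 3, 25, 16]
  [-6, 5, -14, 9, -1]
  [-1, 18, -1, 12, 9]
Answer: row 2 of W^⊗2 = [4, 15, -4, 7, 9]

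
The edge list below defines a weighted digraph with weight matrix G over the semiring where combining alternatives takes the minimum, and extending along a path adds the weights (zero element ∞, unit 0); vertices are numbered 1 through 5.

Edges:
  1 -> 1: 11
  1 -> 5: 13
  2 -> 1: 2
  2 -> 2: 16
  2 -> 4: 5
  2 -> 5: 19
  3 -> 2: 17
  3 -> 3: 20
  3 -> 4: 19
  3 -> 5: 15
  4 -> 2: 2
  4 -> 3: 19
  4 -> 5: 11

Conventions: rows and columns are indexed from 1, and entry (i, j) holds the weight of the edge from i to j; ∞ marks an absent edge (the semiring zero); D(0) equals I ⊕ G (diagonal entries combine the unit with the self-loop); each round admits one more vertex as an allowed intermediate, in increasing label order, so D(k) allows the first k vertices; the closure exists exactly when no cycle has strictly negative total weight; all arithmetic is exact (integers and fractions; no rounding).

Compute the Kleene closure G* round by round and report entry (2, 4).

D(0):
  [0, ∞, ∞, ∞, 13]
  [2, 0, ∞, 5, 19]
  [∞, 17, 0, 19, 15]
  [∞, 2, 19, 0, 11]
  [∞, ∞, ∞, ∞, 0]
D(1):
  [0, ∞, ∞, ∞, 13]
  [2, 0, ∞, 5, 15]
  [∞, 17, 0, 19, 15]
  [∞, 2, 19, 0, 11]
  [∞, ∞, ∞, ∞, 0]
D(2):
  [0, ∞, ∞, ∞, 13]
  [2, 0, ∞, 5, 15]
  [19, 17, 0, 19, 15]
  [4, 2, 19, 0, 11]
  [∞, ∞, ∞, ∞, 0]
D(3):
  [0, ∞, ∞, ∞, 13]
  [2, 0, ∞, 5, 15]
  [19, 17, 0, 19, 15]
  [4, 2, 19, 0, 11]
  [∞, ∞, ∞, ∞, 0]
D(4):
  [0, ∞, ∞, ∞, 13]
  [2, 0, 24, 5, 15]
  [19, 17, 0, 19, 15]
  [4, 2, 19, 0, 11]
  [∞, ∞, ∞, ∞, 0]
D(5):
  [0, ∞, ∞, ∞, 13]
  [2, 0, 24, 5, 15]
  [19, 17, 0, 19, 15]
  [4, 2, 19, 0, 11]
  [∞, ∞, ∞, ∞, 0]
Answer: G*[2][4] = 5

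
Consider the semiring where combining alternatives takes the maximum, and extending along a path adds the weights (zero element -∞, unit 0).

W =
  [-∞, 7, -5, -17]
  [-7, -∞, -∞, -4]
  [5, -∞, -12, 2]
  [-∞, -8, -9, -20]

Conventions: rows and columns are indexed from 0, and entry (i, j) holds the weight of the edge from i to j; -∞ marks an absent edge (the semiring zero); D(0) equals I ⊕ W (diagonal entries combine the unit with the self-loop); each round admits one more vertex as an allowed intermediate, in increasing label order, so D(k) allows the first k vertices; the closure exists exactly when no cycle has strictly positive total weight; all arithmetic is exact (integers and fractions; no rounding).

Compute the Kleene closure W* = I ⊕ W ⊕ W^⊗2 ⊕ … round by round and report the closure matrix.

D(0):
  [0, 7, -5, -17]
  [-7, 0, -∞, -4]
  [5, -∞, 0, 2]
  [-∞, -8, -9, 0]
D(1):
  [0, 7, -5, -17]
  [-7, 0, -12, -4]
  [5, 12, 0, 2]
  [-∞, -8, -9, 0]
D(2):
  [0, 7, -5, 3]
  [-7, 0, -12, -4]
  [5, 12, 0, 8]
  [-15, -8, -9, 0]
D(3):
  [0, 7, -5, 3]
  [-7, 0, -12, -4]
  [5, 12, 0, 8]
  [-4, 3, -9, 0]
D(4):
  [0, 7, -5, 3]
  [-7, 0, -12, -4]
  [5, 12, 0, 8]
  [-4, 3, -9, 0]
Answer: W* = [[0, 7, -5, 3], [-7, 0, -12, -4], [5, 12, 0, 8], [-4, 3, -9, 0]]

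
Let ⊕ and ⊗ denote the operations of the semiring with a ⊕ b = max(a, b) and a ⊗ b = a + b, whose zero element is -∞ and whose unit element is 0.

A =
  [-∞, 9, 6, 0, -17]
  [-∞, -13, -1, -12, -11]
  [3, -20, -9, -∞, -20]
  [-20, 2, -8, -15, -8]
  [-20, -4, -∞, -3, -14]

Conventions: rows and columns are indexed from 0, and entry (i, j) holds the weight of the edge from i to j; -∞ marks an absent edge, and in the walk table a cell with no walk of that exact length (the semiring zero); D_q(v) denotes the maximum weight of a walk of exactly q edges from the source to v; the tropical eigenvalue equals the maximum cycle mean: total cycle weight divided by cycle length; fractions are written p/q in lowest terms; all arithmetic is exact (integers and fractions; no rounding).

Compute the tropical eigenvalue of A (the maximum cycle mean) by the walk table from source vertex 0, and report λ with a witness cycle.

q=0: [0, -∞, -∞, -∞, -∞]
q=1: [-∞, 9, 6, 0, -17]
q=2: [9, 2, 8, -3, -2]
q=3: [11, 18, 15, 9, -8]
q=4: [18, 20, 17, 11, 7]
q=5: [20, 27, 24, 18, 9]
Optimal cycle mean attained by: cycle 0->2->0, total 6 + 3, length 2.
Answer: λ = 9/2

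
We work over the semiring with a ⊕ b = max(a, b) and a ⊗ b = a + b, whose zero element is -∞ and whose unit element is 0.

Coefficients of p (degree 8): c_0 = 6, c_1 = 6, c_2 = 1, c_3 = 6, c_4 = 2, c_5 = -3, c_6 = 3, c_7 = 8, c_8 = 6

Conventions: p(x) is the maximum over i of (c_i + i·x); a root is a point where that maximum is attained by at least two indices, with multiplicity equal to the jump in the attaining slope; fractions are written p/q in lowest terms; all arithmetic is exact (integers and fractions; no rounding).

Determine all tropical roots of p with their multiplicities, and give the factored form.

hull edge (i=0, c=6) to (i=7, c=8): slope 2/7, span 7
hull edge (i=7, c=8) to (i=8, c=6): slope -2, span 1
Factored form: p(x) = 6 ⊗ (x ⊕ (-2/7)) ⊗ (x ⊕ (-2/7)) ⊗ (x ⊕ (-2/7)) ⊗ (x ⊕ (-2/7)) ⊗ (x ⊕ (-2/7)) ⊗ (x ⊕ (-2/7)) ⊗ (x ⊕ (-2/7)) ⊗ (x ⊕ 2)
Answer: roots = -2/7 (mult 7), 2 (mult 1)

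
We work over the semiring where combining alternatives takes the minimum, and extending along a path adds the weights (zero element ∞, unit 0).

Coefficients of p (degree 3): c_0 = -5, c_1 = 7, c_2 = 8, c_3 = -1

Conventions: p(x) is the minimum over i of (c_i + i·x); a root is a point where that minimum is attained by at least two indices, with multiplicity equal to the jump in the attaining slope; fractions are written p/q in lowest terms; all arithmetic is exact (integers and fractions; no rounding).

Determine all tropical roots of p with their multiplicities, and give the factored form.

hull edge (i=0, c=-5) to (i=3, c=-1): slope 4/3, span 3
Factored form: p(x) = -1 ⊗ (x ⊕ (-4/3)) ⊗ (x ⊕ (-4/3)) ⊗ (x ⊕ (-4/3))
Answer: roots = -4/3 (mult 3)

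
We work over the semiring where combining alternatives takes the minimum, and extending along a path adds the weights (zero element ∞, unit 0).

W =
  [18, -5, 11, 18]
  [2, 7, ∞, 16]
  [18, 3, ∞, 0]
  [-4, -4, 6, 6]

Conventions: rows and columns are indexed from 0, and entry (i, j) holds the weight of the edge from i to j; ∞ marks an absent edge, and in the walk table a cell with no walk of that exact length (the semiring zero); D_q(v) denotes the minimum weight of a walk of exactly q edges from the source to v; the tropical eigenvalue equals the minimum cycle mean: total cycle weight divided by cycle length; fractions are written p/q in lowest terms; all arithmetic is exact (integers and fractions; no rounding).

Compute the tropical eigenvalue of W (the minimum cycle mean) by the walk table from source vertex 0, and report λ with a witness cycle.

q=0: [0, ∞, ∞, ∞]
q=1: [18, -5, 11, 18]
q=2: [-3, 2, 24, 11]
q=3: [4, -8, 8, 15]
q=4: [-6, -1, 15, 8]
Optimal cycle mean attained by: cycle 0->1->0, total (-5) + 2, length 2.
Answer: λ = -3/2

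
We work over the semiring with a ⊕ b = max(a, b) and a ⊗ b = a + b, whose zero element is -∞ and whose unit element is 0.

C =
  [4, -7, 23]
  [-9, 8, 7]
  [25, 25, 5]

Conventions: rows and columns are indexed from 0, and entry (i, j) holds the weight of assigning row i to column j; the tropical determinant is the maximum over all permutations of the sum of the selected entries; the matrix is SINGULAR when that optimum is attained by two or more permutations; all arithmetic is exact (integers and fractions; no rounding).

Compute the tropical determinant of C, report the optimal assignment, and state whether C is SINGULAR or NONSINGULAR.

σ = (0, 1, 2): 4 + 8 + 5 = 17
σ = (0, 2, 1): 4 + 7 + 25 = 36
σ = (1, 0, 2): (-7) + (-9) + 5 = -11
σ = (1, 2, 0): (-7) + 7 + 25 = 25
σ = (2, 0, 1): 23 + (-9) + 25 = 39
σ = (2, 1, 0): 23 + 8 + 25 = 56
Optimal value attained by: σ = (2, 1, 0).
Answer: det⊕(C) = 56; verdict: NONSINGULAR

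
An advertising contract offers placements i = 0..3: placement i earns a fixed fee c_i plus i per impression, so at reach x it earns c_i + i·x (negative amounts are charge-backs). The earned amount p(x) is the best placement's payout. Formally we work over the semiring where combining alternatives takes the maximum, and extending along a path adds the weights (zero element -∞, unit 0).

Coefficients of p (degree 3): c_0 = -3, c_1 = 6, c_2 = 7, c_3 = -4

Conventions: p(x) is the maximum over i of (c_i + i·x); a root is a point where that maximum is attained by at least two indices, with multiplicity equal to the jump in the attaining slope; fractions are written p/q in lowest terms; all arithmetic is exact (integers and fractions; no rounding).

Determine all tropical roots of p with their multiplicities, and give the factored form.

hull edge (i=0, c=-3) to (i=1, c=6): slope 9, span 1
hull edge (i=1, c=6) to (i=2, c=7): slope 1, span 1
hull edge (i=2, c=7) to (i=3, c=-4): slope -11, span 1
Factored form: p(x) = -4 ⊗ (x ⊕ (-9)) ⊗ (x ⊕ (-1)) ⊗ (x ⊕ 11)
Answer: roots = -9 (mult 1), -1 (mult 1), 11 (mult 1)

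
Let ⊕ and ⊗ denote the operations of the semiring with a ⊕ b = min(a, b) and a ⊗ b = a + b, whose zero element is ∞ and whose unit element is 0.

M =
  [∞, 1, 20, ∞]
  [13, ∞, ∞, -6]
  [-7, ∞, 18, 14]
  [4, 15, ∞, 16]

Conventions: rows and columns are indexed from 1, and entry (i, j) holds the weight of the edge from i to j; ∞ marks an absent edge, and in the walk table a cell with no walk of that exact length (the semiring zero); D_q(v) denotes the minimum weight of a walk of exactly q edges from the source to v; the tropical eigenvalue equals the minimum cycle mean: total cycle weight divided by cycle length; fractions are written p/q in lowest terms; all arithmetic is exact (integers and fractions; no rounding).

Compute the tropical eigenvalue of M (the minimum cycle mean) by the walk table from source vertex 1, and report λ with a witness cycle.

q=0: [0, ∞, ∞, ∞]
q=1: [∞, 1, 20, ∞]
q=2: [13, ∞, 38, -5]
q=3: [-1, 10, 33, 11]
q=4: [15, 0, 19, 4]
Optimal cycle mean attained by: cycle 1->2->4->1, total 1 + (-6) + 4, length 3.
Answer: λ = -1/3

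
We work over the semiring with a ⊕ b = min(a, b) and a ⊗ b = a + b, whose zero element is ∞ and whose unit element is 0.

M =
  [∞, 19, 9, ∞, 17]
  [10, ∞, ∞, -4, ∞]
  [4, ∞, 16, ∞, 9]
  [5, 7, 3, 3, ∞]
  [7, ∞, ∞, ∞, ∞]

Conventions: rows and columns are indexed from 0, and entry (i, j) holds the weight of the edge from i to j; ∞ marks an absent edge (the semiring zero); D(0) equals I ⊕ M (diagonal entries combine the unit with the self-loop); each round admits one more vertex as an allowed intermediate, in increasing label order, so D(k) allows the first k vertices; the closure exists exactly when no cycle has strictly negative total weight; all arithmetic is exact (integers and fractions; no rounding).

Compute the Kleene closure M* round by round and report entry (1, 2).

D(0):
  [0, 19, 9, ∞, 17]
  [10, 0, ∞, -4, ∞]
  [4, ∞, 0, ∞, 9]
  [5, 7, 3, 0, ∞]
  [7, ∞, ∞, ∞, 0]
D(1):
  [0, 19, 9, ∞, 17]
  [10, 0, 19, -4, 27]
  [4, 23, 0, ∞, 9]
  [5, 7, 3, 0, 22]
  [7, 26, 16, ∞, 0]
D(2):
  [0, 19, 9, 15, 17]
  [10, 0, 19, -4, 27]
  [4, 23, 0, 19, 9]
  [5, 7, 3, 0, 22]
  [7, 26, 16, 22, 0]
D(3):
  [0, 19, 9, 15, 17]
  [10, 0, 19, -4, 27]
  [4, 23, 0, 19, 9]
  [5, 7, 3, 0, 12]
  [7, 26, 16, 22, 0]
D(4):
  [0, 19, 9, 15, 17]
  [1, 0, -1, -4, 8]
  [4, 23, 0, 19, 9]
  [5, 7, 3, 0, 12]
  [7, 26, 16, 22, 0]
D(5):
  [0, 19, 9, 15, 17]
  [1, 0, -1, -4, 8]
  [4, 23, 0, 19, 9]
  [5, 7, 3, 0, 12]
  [7, 26, 16, 22, 0]
Answer: M*[1][2] = -1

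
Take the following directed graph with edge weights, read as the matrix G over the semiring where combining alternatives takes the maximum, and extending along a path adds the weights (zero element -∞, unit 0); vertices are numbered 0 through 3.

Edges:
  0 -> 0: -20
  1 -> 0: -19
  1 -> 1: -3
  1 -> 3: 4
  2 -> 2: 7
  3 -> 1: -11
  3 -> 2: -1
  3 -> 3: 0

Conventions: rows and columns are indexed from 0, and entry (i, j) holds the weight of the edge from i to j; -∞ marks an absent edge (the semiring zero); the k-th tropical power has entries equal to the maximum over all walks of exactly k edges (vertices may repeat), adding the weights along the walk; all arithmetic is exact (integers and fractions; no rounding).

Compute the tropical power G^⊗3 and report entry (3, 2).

G^⊗2:
  [-40, -∞, -∞, -∞]
  [-22, -6, 3, 4]
  [-∞, -∞, 14, -∞]
  [-30, -11, 6, 0]
G^⊗3:
  [-60, -∞, -∞, -∞]
  [-25, -7, 10, 4]
  [-∞, -∞, 21, -∞]
  [-30, -11, 13, 0]
Key observation: the optimum is the walk 3->2->2->2, with weight (-1) + 7 + 7 = 13.
Optimal value attained by: walk 3->2->2->2.
Answer: (G^⊗3)[3][2] = 13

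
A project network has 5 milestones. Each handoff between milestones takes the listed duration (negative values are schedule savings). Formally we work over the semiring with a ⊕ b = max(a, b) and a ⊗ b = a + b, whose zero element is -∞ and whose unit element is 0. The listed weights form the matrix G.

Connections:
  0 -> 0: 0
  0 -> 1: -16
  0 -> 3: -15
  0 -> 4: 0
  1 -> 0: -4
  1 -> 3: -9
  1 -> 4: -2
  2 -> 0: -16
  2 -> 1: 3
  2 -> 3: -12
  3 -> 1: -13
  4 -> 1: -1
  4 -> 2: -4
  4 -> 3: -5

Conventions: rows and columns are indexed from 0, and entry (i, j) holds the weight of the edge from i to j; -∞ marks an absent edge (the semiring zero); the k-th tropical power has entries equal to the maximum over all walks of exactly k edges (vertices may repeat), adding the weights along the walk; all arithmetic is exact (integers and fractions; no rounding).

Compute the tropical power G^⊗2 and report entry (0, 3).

G^⊗2:
  [0, -1, -4, -5, 0]
  [-4, -3, -6, -7, -4]
  [-1, -25, -∞, -6, 1]
  [-17, -∞, -∞, -22, -15]
  [-5, -1, -∞, -10, -3]
Key observation: the optimum is the walk 0->4->3, with weight 0 + (-5) = -5.
Optimal value attained by: walk 0->4->3.
Answer: (G^⊗2)[0][3] = -5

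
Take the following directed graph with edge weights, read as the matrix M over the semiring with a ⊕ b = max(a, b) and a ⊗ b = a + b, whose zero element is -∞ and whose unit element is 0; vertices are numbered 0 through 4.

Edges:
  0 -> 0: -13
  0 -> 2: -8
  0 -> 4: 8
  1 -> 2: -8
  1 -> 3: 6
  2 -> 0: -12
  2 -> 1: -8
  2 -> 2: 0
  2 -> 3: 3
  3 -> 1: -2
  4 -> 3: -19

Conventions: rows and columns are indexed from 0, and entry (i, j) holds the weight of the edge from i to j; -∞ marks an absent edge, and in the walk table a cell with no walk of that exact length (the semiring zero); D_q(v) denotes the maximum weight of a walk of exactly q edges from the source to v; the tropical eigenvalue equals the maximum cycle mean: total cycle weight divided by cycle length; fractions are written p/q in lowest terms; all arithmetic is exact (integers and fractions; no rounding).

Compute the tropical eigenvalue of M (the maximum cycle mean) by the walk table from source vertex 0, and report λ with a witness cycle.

q=0: [0, -∞, -∞, -∞, -∞]
q=1: [-13, -∞, -8, -∞, 8]
q=2: [-20, -16, -8, -5, -5]
q=3: [-20, -7, -8, -5, -12]
q=4: [-20, -7, -8, -1, -12]
q=5: [-20, -3, -8, -1, -12]
Optimal cycle mean attained by: cycle 1->3->1, total 6 + (-2), length 2.
Answer: λ = 2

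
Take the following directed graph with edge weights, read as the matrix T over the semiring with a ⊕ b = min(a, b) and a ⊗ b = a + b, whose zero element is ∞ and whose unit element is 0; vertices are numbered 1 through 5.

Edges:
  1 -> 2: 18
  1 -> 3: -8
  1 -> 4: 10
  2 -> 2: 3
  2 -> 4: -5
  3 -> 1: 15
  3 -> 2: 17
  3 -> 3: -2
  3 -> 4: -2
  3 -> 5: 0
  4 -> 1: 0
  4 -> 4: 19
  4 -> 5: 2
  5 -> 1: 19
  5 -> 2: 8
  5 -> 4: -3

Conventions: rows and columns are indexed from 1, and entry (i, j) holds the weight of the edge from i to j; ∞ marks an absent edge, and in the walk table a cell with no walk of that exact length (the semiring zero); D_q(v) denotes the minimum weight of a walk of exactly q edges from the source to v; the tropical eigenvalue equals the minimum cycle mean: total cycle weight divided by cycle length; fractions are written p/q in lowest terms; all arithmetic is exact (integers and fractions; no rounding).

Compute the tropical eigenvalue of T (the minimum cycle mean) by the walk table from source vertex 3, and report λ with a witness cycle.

q=0: [∞, ∞, 0, ∞, ∞]
q=1: [15, 17, -2, -2, 0]
q=2: [-2, 8, -4, -4, -2]
q=3: [-4, 6, -10, -6, -4]
q=4: [-6, 4, -12, -12, -10]
q=5: [-12, -2, -14, -14, -12]
Optimal cycle mean attained by: cycle 1->3->4->1, total (-8) + (-2) + 0, length 3.
Answer: λ = -10/3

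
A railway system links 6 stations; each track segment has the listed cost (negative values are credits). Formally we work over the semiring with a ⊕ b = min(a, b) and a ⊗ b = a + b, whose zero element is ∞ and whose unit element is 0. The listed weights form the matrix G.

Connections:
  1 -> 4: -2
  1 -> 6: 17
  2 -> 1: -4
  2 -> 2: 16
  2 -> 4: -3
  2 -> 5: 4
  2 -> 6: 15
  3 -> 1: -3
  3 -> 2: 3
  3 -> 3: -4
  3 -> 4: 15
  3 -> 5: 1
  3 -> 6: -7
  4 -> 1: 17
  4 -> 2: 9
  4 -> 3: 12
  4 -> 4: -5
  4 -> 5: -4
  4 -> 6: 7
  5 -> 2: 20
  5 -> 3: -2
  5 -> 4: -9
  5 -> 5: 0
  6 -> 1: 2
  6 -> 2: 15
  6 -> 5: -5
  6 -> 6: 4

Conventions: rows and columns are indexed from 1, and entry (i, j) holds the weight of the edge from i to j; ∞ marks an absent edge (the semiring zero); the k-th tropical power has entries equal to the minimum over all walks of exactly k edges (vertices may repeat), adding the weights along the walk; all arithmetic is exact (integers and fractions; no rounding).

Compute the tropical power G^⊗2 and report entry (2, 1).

G^⊗2:
  [15, 7, 10, -7, -6, 5]
  [12, 6, 2, -8, -7, 4]
  [-7, -1, -8, -8, -12, -11]
  [5, 4, -6, -13, -9, 2]
  [-5, 0, -6, -14, -13, -9]
  [6, 15, -7, -14, -5, 8]
Key observation: the optimum is the walk 2->2->1, with weight 16 + (-4) = 12.
Optimal value attained by: walk 2->2->1.
Answer: (G^⊗2)[2][1] = 12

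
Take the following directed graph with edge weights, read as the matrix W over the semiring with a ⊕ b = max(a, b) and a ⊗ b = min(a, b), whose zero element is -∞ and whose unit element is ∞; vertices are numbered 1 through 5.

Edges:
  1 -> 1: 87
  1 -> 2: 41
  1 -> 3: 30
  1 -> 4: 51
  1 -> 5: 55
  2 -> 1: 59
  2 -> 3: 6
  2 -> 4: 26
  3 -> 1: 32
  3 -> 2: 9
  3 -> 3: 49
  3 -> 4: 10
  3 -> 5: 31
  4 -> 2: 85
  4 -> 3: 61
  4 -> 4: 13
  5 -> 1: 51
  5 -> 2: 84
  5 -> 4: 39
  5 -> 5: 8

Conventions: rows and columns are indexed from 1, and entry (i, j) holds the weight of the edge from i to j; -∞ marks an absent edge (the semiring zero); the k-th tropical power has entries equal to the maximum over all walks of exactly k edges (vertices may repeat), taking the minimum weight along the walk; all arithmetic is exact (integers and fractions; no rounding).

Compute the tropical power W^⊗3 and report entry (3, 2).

W^⊗2:
  [87, 55, 51, 51, 55]
  [59, 41, 30, 51, 55]
  [32, 32, 49, 32, 32]
  [59, 13, 49, 26, 31]
  [59, 41, 39, 51, 51]
W^⊗3:
  [87, 55, 51, 51, 55]
  [59, 55, 51, 51, 55]
  [32, 32, 49, 32, 32]
  [59, 41, 49, 51, 55]
  [59, 51, 51, 51, 55]
Key observation: the optimum is the walk 3->1->5->2, with weight 32 min 55 min 84 = 32.
Optimal value attained by: walk 3->1->5->2.
Answer: (W^⊗3)[3][2] = 32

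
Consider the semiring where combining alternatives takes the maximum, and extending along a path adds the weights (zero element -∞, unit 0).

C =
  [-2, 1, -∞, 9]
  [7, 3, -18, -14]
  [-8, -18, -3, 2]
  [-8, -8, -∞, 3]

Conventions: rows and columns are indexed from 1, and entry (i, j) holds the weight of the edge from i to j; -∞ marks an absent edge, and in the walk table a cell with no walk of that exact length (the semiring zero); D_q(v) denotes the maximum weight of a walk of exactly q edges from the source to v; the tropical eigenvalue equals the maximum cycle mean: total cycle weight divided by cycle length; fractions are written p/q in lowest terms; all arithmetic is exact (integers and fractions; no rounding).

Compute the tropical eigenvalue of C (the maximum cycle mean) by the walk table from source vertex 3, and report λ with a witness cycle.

q=0: [-∞, -∞, 0, -∞]
q=1: [-8, -18, -3, 2]
q=2: [-6, -6, -6, 5]
q=3: [1, -3, -9, 8]
q=4: [4, 2, -12, 11]
Optimal cycle mean attained by: cycle 1->2->1, total 1 + 7, length 2.
Answer: λ = 4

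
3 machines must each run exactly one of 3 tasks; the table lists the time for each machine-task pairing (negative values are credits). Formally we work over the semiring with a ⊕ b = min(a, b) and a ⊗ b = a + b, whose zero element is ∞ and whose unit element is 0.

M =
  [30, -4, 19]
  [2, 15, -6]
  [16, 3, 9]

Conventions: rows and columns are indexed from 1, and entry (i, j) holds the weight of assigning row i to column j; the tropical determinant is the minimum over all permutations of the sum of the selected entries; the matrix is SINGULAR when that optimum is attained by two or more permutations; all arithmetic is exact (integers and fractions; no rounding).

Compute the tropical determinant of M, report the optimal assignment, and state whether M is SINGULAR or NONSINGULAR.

σ = (1, 2, 3): 30 + 15 + 9 = 54
σ = (1, 3, 2): 30 + (-6) + 3 = 27
σ = (2, 1, 3): (-4) + 2 + 9 = 7
σ = (2, 3, 1): (-4) + (-6) + 16 = 6
σ = (3, 1, 2): 19 + 2 + 3 = 24
σ = (3, 2, 1): 19 + 15 + 16 = 50
Optimal value attained by: σ = (2, 3, 1).
Answer: det⊕(M) = 6; verdict: NONSINGULAR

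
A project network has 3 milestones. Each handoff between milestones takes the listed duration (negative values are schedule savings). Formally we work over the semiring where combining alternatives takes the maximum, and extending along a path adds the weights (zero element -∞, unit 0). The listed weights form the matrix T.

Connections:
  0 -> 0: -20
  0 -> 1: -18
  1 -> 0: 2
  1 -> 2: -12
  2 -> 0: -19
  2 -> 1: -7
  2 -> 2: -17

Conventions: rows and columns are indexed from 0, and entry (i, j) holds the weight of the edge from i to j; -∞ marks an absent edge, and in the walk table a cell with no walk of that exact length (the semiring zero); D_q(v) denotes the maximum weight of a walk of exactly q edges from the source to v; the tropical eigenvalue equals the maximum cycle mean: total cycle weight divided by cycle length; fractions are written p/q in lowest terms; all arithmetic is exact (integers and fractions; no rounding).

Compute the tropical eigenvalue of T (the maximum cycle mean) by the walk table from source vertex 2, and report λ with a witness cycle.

q=0: [-∞, -∞, 0]
q=1: [-19, -7, -17]
q=2: [-5, -24, -19]
q=3: [-22, -23, -36]
Optimal cycle mean attained by: cycle 0->1->0, total (-18) + 2, length 2.
Answer: λ = -8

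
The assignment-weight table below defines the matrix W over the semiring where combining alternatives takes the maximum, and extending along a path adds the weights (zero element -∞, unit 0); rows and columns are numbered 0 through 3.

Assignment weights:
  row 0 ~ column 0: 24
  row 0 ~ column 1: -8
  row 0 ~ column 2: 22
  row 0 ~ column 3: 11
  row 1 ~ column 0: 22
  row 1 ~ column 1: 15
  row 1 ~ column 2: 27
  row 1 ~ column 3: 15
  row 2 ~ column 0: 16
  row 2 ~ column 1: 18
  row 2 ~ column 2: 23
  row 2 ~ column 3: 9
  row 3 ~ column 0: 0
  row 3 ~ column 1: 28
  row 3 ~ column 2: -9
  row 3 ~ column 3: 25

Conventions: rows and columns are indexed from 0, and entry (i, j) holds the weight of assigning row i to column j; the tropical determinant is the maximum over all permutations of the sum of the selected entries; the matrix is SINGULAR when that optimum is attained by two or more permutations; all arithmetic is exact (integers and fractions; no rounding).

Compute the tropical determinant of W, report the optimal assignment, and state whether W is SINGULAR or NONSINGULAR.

σ = (0, 1, 2, 3): 24 + 15 + 23 + 25 = 87
σ = (0, 1, 3, 2): 24 + 15 + 9 + (-9) = 39
σ = (0, 2, 1, 3): 24 + 27 + 18 + 25 = 94
σ = (0, 2, 3, 1): 24 + 27 + 9 + 28 = 88
σ = (0, 3, 1, 2): 24 + 15 + 18 + (-9) = 48
σ = (0, 3, 2, 1): 24 + 15 + 23 + 28 = 90
σ = (1, 0, 2, 3): (-8) + 22 + 23 + 25 = 62
σ = (1, 0, 3, 2): (-8) + 22 + 9 + (-9) = 14
σ = (1, 2, 0, 3): (-8) + 27 + 16 + 25 = 60
σ = (1, 2, 3, 0): (-8) + 27 + 9 + 0 = 28
σ = (1, 3, 0, 2): (-8) + 15 + 16 + (-9) = 14
σ = (1, 3, 2, 0): (-8) + 15 + 23 + 0 = 30
σ = (2, 0, 1, 3): 22 + 22 + 18 + 25 = 87
σ = (2, 0, 3, 1): 22 + 22 + 9 + 28 = 81
σ = (2, 1, 0, 3): 22 + 15 + 16 + 25 = 78
σ = (2, 1, 3, 0): 22 + 15 + 9 + 0 = 46
σ = (2, 3, 0, 1): 22 + 15 + 16 + 28 = 81
σ = (2, 3, 1, 0): 22 + 15 + 18 + 0 = 55
σ = (3, 0, 1, 2): 11 + 22 + 18 + (-9) = 42
σ = (3, 0, 2, 1): 11 + 22 + 23 + 28 = 84
σ = (3, 1, 0, 2): 11 + 15 + 16 + (-9) = 33
σ = (3, 1, 2, 0): 11 + 15 + 23 + 0 = 49
σ = (3, 2, 0, 1): 11 + 27 + 16 + 28 = 82
σ = (3, 2, 1, 0): 11 + 27 + 18 + 0 = 56
Optimal value attained by: σ = (0, 2, 1, 3).
Answer: det⊕(W) = 94; verdict: NONSINGULAR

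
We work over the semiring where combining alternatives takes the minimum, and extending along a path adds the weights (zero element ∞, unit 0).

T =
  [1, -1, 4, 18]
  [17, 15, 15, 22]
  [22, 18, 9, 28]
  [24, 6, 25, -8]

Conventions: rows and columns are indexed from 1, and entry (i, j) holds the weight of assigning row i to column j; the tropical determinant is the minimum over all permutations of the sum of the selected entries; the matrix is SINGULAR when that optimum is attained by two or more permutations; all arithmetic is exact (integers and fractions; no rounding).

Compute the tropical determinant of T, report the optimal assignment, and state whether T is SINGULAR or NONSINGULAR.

σ = (1, 2, 3, 4): 1 + 15 + 9 + (-8) = 17
σ = (1, 2, 4, 3): 1 + 15 + 28 + 25 = 69
σ = (1, 3, 2, 4): 1 + 15 + 18 + (-8) = 26
σ = (1, 3, 4, 2): 1 + 15 + 28 + 6 = 50
σ = (1, 4, 2, 3): 1 + 22 + 18 + 25 = 66
σ = (1, 4, 3, 2): 1 + 22 + 9 + 6 = 38
σ = (2, 1, 3, 4): (-1) + 17 + 9 + (-8) = 17
σ = (2, 1, 4, 3): (-1) + 17 + 28 + 25 = 69
σ = (2, 3, 1, 4): (-1) + 15 + 22 + (-8) = 28
σ = (2, 3, 4, 1): (-1) + 15 + 28 + 24 = 66
σ = (2, 4, 1, 3): (-1) + 22 + 22 + 25 = 68
σ = (2, 4, 3, 1): (-1) + 22 + 9 + 24 = 54
σ = (3, 1, 2, 4): 4 + 17 + 18 + (-8) = 31
σ = (3, 1, 4, 2): 4 + 17 + 28 + 6 = 55
σ = (3, 2, 1, 4): 4 + 15 + 22 + (-8) = 33
σ = (3, 2, 4, 1): 4 + 15 + 28 + 24 = 71
σ = (3, 4, 1, 2): 4 + 22 + 22 + 6 = 54
σ = (3, 4, 2, 1): 4 + 22 + 18 + 24 = 68
σ = (4, 1, 2, 3): 18 + 17 + 18 + 25 = 78
σ = (4, 1, 3, 2): 18 + 17 + 9 + 6 = 50
σ = (4, 2, 1, 3): 18 + 15 + 22 + 25 = 80
σ = (4, 2, 3, 1): 18 + 15 + 9 + 24 = 66
σ = (4, 3, 1, 2): 18 + 15 + 22 + 6 = 61
σ = (4, 3, 2, 1): 18 + 15 + 18 + 24 = 75
Optimal value attained by: σ = (1, 2, 3, 4).
Answer: det⊕(T) = 17; verdict: SINGULAR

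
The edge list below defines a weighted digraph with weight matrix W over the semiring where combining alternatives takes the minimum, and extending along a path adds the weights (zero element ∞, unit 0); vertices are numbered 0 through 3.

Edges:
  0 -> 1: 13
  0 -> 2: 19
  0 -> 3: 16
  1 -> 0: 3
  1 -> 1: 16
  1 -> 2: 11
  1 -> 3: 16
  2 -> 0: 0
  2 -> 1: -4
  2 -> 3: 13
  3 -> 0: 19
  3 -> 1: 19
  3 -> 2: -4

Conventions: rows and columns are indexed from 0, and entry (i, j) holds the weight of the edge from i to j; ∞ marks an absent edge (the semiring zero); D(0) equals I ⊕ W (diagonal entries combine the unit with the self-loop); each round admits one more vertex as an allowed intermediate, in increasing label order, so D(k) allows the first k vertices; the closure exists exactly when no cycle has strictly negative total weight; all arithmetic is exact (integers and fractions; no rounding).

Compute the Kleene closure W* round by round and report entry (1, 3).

D(0):
  [0, 13, 19, 16]
  [3, 0, 11, 16]
  [0, -4, 0, 13]
  [19, 19, -4, 0]
D(1):
  [0, 13, 19, 16]
  [3, 0, 11, 16]
  [0, -4, 0, 13]
  [19, 19, -4, 0]
D(2):
  [0, 13, 19, 16]
  [3, 0, 11, 16]
  [-1, -4, 0, 12]
  [19, 19, -4, 0]
D(3):
  [0, 13, 19, 16]
  [3, 0, 11, 16]
  [-1, -4, 0, 12]
  [-5, -8, -4, 0]
D(4):
  [0, 8, 12, 16]
  [3, 0, 11, 16]
  [-1, -4, 0, 12]
  [-5, -8, -4, 0]
Answer: W*[1][3] = 16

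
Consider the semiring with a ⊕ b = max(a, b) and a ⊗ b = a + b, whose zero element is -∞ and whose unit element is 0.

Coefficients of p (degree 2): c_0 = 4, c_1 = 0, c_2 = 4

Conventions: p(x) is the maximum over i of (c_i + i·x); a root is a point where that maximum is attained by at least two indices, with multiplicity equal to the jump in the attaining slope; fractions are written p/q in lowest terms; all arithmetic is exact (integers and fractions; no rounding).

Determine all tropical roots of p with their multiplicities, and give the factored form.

hull edge (i=0, c=4) to (i=2, c=4): slope 0, span 2
Factored form: p(x) = 4 ⊗ (x ⊕ 0) ⊗ (x ⊕ 0)
Answer: roots = 0 (mult 2)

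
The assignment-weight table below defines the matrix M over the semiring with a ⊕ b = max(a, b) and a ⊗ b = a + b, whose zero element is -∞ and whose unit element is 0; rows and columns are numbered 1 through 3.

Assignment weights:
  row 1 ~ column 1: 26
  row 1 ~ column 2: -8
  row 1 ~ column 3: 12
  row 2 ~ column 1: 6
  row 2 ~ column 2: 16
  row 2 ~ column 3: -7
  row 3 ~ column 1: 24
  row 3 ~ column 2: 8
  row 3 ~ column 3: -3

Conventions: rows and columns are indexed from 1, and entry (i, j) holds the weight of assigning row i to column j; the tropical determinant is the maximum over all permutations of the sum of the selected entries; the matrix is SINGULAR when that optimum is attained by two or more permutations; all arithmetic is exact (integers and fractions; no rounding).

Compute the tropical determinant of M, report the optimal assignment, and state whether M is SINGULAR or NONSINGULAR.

σ = (1, 2, 3): 26 + 16 + (-3) = 39
σ = (1, 3, 2): 26 + (-7) + 8 = 27
σ = (2, 1, 3): (-8) + 6 + (-3) = -5
σ = (2, 3, 1): (-8) + (-7) + 24 = 9
σ = (3, 1, 2): 12 + 6 + 8 = 26
σ = (3, 2, 1): 12 + 16 + 24 = 52
Optimal value attained by: σ = (3, 2, 1).
Answer: det⊕(M) = 52; verdict: NONSINGULAR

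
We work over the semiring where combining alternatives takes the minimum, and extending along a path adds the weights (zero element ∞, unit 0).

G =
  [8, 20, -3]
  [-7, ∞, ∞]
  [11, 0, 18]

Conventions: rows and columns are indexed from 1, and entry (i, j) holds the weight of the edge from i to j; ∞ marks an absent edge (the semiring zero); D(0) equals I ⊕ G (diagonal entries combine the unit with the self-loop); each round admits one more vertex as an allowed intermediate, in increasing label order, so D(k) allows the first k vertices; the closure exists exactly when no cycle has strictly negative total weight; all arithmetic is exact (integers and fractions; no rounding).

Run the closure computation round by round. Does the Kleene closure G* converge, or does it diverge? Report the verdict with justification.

D(0):
  [0, 20, -3]
  [-7, 0, ∞]
  [11, 0, 0]
D(1):
  [0, 20, -3]
  [-7, 0, -10]
  [11, 0, 0]
Detection: at round 2, diagonal entry (3, 3) turns strictly negative.
Key observation: the cycle 3->2->1->3 has total weight 0 + (-7) + (-3), which is strictly negative.
Answer: DIVERGES — negative cycle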